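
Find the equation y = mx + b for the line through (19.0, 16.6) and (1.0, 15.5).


m = (-1.1)/(-18.0) = 0.0611
b = y1 - m*x1 = 16.6 - (-1.1*19.0)/(-18.0) = 16.6 - 1.1611 = 15.4389

y = 0.0611x + 15.4389


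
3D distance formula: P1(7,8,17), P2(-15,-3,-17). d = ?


dx=-22, dy=-11, dz=-34
d = sqrt(484+121+1156) = sqrt(1761) = 41.9643

41.9643


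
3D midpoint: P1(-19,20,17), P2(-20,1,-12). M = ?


Mx = (-19- 20)/2 = -19.5000
My = (20+1)/2 = 10.5000
Mz = (17- 12)/2 = 2.5000

M = (-19.5000, 10.5000, 2.5000)


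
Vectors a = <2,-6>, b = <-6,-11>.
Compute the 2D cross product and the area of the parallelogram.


cross = 2*(-11) + 6*(-6) = -22 - 36 = -58
Parallelogram area = |-58| = 58

cross = -58, parallelogram area = 58


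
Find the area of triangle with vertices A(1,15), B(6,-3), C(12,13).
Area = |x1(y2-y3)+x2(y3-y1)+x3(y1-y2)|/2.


1*(-3-13) = -16
6*(13-15) = -12
12*(15+ 3) = 216
sum = 188
Area = |188|/2 = 94.0000

94.0000 sq units


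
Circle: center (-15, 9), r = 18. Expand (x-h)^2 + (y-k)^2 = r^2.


(x+ 15)^2 + (y-9)^2 = 18^2
D = -2h = 30, E = -2k = -18
F = h^2+k^2-r^2 = 225+81-324 = -18

x^2 + y^2 + 30x - 18y - 18 = 0


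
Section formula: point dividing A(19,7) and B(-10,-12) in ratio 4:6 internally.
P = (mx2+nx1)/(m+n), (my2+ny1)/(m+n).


Px = (4*(-10) + 6*19)/10 = 74/10 = 7.4000
Py = (4*(-12) + 6*7)/10 = -6/10 = -0.6000

P = (7.4000, -0.6000)


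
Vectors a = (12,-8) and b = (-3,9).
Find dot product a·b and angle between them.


a·b = 12*(-3) - 8*9 = -36 - 72 = -108
|a| = sqrt(144+64) = 14.4222
|b| = sqrt(9+81) = 9.4868
cos(theta) = -108/(sqrt(208)*sqrt(90)) = -108/sqrt(18720) = -0.789352
theta = arccos(-108/sqrt(18720)) = 142.1250 degrees

a·b = -108, theta = 142.1250 deg


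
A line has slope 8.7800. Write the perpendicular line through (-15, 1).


Perpendicular slope = -1/m1 = -1/8.7800 = -0.1139
b2 = y0 - m2*x0 = 1 - 15/8.7800 = 1 - 1.7084 = -0.7084

y = -0.1139x - 0.7084


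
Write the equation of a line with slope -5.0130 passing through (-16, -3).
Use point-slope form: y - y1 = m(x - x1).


y + 3 = -5.0130(x + 16)
y = -5.0130x - 3 + 5.0130*(-16)
y = -5.0130x - 83.2080

y = -5.0130x - 83.2080


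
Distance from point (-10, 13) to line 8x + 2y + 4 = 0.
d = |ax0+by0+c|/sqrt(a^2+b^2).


|8*(-10) + 2*13 + 4| = |-50| = 50
sqrt(64 + 4) = sqrt(68) = 8.2462
d = 50/sqrt(68) = 6.0634

6.0634


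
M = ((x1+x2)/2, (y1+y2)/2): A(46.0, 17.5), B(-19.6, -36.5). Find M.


Mx = (46.0 - 19.6)/2 = 26.4/2 = 13.2000
My = (17.5 - 36.5)/2 = -19.0/2 = -9.5000

(13.2000, -9.5000)


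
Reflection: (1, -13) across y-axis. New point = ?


Reflection rule for y-axis: (-x, y)
(1, -13) -> (-1, -13)

(-1, -13)


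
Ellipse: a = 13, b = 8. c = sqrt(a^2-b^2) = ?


c^2 = 13^2 - 8^2 = 169 - 64 = 105
c = sqrt(105) = 10.2470

c = 10.2470


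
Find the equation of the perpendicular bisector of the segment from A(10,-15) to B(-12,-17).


Midpoint = (-1, -16)
Slope of AB = dy/dx = -2/(-22) = 0.0909
Perp slope = -dx/dy = -22/2 = -11.0000
b = My - (perp slope)*Mx = -16 + (-22*(-1))/(-2) = -16 - 11.0000 = -27.0000

y = -11.0000x - 27.0000


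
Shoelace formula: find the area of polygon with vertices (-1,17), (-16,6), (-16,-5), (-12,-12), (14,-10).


sum(xi*y_{i+1}) = -1*6 - 16*(-5) - 16*(-12) - 12*(-10) + 14*17 = 624
sum(yi*x_{i+1}) = 17*(-16) + 6*(-16) - 5*(-12) - 12*14 - 10*(-1) = -466
Area = |624 + 466|/2 = 1090/2 = 545.0000

545.0000 sq units


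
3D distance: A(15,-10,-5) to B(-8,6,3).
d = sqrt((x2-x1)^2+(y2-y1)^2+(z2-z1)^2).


dx=-23, dy=16, dz=8
d = sqrt(529+256+64) = sqrt(849) = 29.1376

29.1376


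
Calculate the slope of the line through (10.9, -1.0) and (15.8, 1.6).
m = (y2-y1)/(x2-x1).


dy = 1.6 + 1.0 = 2.6
dx = 15.8 - 10.9 = 4.9
m = 2.6/4.9 = 0.5306

m = 0.5306


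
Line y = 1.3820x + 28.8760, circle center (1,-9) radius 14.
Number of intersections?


Substitute y = 1.3820x + 28.8760: (x-1)^2 + (1.3820x+28.8760+ 9)^2 = 196
Expand to Ax^2 + Bx + C = 0, where b-k = 37.876
A = 1+m^2 = 2.909924
B = 2(m(b-k) - h) = 2(1.3820*37.876 - 1) = 102.689264
C = h^2 + (b-k)^2 - r^2 = 1 + 1434.591376 - 196 = 1239.591376
disc = B^2-4AC = 10545.0849 - 14428.4668 = -3883.3819
disc < 0

0 intersection points


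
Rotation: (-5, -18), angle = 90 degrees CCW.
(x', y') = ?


cos(90) = 0, sin(90) = 1
x' = -5*0 + 18*1 = 18
y' = -5*1 - 18*0 = -5

(18, -5)


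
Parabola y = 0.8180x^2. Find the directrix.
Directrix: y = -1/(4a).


a = 0.8180
1/(4a) = 0.3056
directrix: y = -0.3056 = -0.3056

y = -0.3056


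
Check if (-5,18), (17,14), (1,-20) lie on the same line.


-5*(14+ 20) + 17*(-20-18) + 1*(18-14)
= -170 - 646 + 4 = -812

No, not collinear (determinant = -812)


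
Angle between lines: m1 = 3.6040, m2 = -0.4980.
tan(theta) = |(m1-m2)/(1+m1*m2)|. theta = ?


m1-m2 = 4.102
1+m1*m2 = -0.794792
tan(theta) = |4.102/(-0.794792)| = 5.161099
theta = arctan(|4.102/(-0.794792)|) = 79.0344 degrees (acute angle)

79.0344 degrees


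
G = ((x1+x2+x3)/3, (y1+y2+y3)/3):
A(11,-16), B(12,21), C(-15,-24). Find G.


Gx = (11+12- 15)/3 = 8/3 = 2.6667
Gy = (-16+21- 24)/3 = -19/3 = -6.3333

G = (2.6667, -6.3333)


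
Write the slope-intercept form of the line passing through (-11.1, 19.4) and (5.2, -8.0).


m = (-27.4)/(16.3) = -1.6810
b = y1 - m*x1 = 19.4 - (-27.4*(-11.1))/(16.3) = 19.4 - 18.6589 = 0.7411

y = -1.6810x + 0.7411


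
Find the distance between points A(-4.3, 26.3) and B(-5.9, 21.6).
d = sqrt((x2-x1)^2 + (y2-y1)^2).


dx = -5.9 + 4.3 = -1.6
dy = 21.6 - 26.3 = -4.7
d = sqrt(2.56 + 22.09) = sqrt(24.65) = 4.9649

4.9649


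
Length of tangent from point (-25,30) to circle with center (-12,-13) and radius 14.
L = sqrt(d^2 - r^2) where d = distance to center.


d = sqrt((-25+ 12)^2 + (30+ 13)^2) = sqrt(169+1849) = 44.9222
L = sqrt(2018.0000 - 196) = sqrt(1822.0000) = 42.6849

42.6849


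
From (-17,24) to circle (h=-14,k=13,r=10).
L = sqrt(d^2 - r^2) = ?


d = sqrt((-17+ 14)^2 + (24-13)^2) = sqrt(9+121) = 11.4018
L = sqrt(130.0000 - 100) = sqrt(30.0000) = 5.4772

5.4772


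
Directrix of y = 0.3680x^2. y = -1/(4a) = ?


a = 0.3680
1/(4a) = 0.6793
directrix: y = -0.6793 = -0.6793

y = -0.6793


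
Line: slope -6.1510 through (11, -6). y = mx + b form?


y + 6 = -6.1510(x - 11)
y = -6.1510x - 6 + 6.1510*11
y = -6.1510x + 61.6610

y = -6.1510x + 61.6610


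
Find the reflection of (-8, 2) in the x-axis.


Reflection rule for x-axis: (x, -y)
(-8, 2) -> (-8, -2)

(-8, -2)


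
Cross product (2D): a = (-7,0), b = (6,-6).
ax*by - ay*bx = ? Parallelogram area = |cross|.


cross = -7*(-6) - 0*6 = 42 - 0 = 42
Parallelogram area = |42| = 42

cross = 42, parallelogram area = 42


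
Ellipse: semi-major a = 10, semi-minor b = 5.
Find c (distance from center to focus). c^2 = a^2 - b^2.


c^2 = 10^2 - 5^2 = 100 - 25 = 75
c = sqrt(75) = 8.6603

c = 8.6603


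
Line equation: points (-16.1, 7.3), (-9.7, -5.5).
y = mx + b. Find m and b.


m = (-12.8)/(6.4) = -2.0000
b = y1 - m*x1 = 7.3 - (-12.8*(-16.1))/(6.4) = 7.3 - 32.2000 = -24.9000

y = -2.0000x - 24.9000


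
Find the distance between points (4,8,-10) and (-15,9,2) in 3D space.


dx=-19, dy=1, dz=12
d = sqrt(361+1+144) = sqrt(506) = 22.4944

22.4944


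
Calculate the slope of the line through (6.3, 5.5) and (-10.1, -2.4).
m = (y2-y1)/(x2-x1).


dy = -2.4 - 5.5 = -7.9
dx = -10.1 - 6.3 = -16.4
m = -7.9/(-16.4) = 0.4817

m = 0.4817


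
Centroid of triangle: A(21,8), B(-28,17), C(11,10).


Gx = (21- 28+11)/3 = 4/3 = 1.3333
Gy = (8+17+10)/3 = 35/3 = 11.6667

G = (1.3333, 11.6667)


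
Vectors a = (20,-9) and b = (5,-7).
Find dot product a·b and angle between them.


a·b = 20*5 - 9*(-7) = 100 + 63 = 163
|a| = sqrt(400+81) = 21.9317
|b| = sqrt(25+49) = 8.6023
cos(theta) = 163/(sqrt(481)*sqrt(74)) = 163/sqrt(35594) = 0.863971
theta = arccos(163/sqrt(35594)) = 30.2346 degrees

a·b = 163, theta = 30.2346 deg


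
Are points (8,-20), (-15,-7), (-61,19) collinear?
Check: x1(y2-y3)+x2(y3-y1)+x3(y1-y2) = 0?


8*(-7-19) - 15*(19+ 20) - 61*(-20+ 7)
= -208 - 585 + 793 = 0

Yes, collinear (determinant = 0)


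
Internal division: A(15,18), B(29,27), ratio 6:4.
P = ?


Px = (6*29 + 4*15)/10 = 234/10 = 23.4000
Py = (6*27 + 4*18)/10 = 234/10 = 23.4000

P = (23.4000, 23.4000)


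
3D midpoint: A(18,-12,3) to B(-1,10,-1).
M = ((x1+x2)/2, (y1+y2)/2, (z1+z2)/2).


Mx = (18- 1)/2 = 8.5000
My = (-12+10)/2 = -1.0000
Mz = (3- 1)/2 = 1.0000

M = (8.5000, -1.0000, 1.0000)


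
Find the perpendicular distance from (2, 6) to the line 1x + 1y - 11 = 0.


|1*2 + 1*6 - 11| = |-3| = 3
sqrt(1 + 1) = sqrt(2) = 1.4142
d = 3/sqrt(2) = 2.1213

2.1213


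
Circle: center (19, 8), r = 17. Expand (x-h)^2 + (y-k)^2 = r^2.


(x-19)^2 + (y-8)^2 = 17^2
D = -2h = -38, E = -2k = -16
F = h^2+k^2-r^2 = 361+64-289 = 136

x^2 + y^2 - 38x - 16y + 136 = 0


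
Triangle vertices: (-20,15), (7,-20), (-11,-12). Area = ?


-20*(-20+ 12) = 160
7*(-12-15) = -189
-11*(15+ 20) = -385
sum = -414
Area = |-414|/2 = 207.0000

207.0000 sq units


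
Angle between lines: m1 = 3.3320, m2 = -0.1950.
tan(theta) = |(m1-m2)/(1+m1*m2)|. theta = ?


m1-m2 = 3.527
1+m1*m2 = 0.35026
tan(theta) = |3.527/0.35026| = 10.069663
theta = arctan(|3.527/0.35026|) = 84.3287 degrees (acute angle)

84.3287 degrees


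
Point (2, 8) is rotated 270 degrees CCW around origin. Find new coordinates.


cos(270) = 0, sin(270) = -1
x' = 2*0 - 8*(-1) = 8
y' = 2*(-1) + 8*0 = -2

(8, -2)


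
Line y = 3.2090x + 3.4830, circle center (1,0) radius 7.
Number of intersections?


Substitute y = 3.2090x + 3.4830: (x-1)^2 + (3.2090x+3.4830-0)^2 = 49
Expand to Ax^2 + Bx + C = 0, where b-k = 3.483
A = 1+m^2 = 11.297681
B = 2(m(b-k) - h) = 2(3.2090*3.483 - 1) = 20.353894
C = h^2 + (b-k)^2 - r^2 = 1 + 12.131289 - 49 = -35.868711
disc = B^2-4AC = 414.2810 + 1620.9330 = 2035.2140
disc > 0

2 intersection points


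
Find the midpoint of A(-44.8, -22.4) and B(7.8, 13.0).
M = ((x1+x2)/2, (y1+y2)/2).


Mx = (-44.8 + 7.8)/2 = -37.0/2 = -18.5000
My = (-22.4 + 13.0)/2 = -9.4/2 = -4.7000

(-18.5000, -4.7000)


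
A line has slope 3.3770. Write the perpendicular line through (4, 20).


Perpendicular slope = -1/m1 = -1/3.3770 = -0.2961
b2 = y0 - m2*x0 = 20 + 4/3.3770 = 20 + 1.1845 = 21.1845

y = -0.2961x + 21.1845


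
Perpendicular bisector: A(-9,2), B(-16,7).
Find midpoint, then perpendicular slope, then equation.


Midpoint = (-12.5, 4.5)
Slope of AB = dy/dx = 5/(-7) = -0.7143
Perp slope = -dx/dy = 7/5 = 1.4000
b = My - (perp slope)*Mx = 4.5 + (-7*(-12.5))/5 = 4.5 + 17.5000 = 22.0000

y = 1.4000x + 22.0000


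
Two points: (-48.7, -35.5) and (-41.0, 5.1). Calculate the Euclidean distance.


dx = -41.0 + 48.7 = 7.7
dy = 5.1 + 35.5 = 40.6
d = sqrt(59.29 + 1648.36) = sqrt(1707.65) = 41.3237

41.3237


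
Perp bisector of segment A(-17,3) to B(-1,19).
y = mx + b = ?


Midpoint = (-9, 11)
Slope of AB = dy/dx = 16/16 = 1.0000
Perp slope = -dx/dy = -16/16 = -1.0000
b = My - (perp slope)*Mx = 11 + (16*(-9))/16 = 11 - 9.0000 = 2.0000

y = -1.0000x + 2.0000


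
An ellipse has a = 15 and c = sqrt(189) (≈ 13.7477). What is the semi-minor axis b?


b^2 = 15^2 - (sqrt(189))^2 = 225 - 189 = 36
b = sqrt(36) = 6

b = 6


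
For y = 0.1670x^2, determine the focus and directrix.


a = 0.1670
1/(4a) = 1.4970
Focus = (0, 1.4970)
Directrix: y = -1.4970

Focus = (0, 1.4970), Directrix: y = -1.4970


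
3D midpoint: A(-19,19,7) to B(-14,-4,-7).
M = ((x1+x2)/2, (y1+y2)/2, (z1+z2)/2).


Mx = (-19- 14)/2 = -16.5000
My = (19- 4)/2 = 7.5000
Mz = (7- 7)/2 = 0

M = (-16.5000, 7.5000, 0)


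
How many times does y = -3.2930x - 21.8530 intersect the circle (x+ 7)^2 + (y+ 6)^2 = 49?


Substitute y = -3.2930x - 21.8530: (x+ 7)^2 + (-3.2930x- 21.8530+ 6)^2 = 49
Expand to Ax^2 + Bx + C = 0, where b-k = -15.853
A = 1+m^2 = 11.843849
B = 2(m(b-k) - h) = 2(-3.2930*(-15.853) + 7) = 118.407858
C = h^2 + (b-k)^2 - r^2 = 49 + 251.317609 - 49 = 251.317609
disc = B^2-4AC = 14020.4208 - 11906.2712 = 2114.1496
disc > 0

2 intersection points


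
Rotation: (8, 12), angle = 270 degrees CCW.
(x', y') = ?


cos(270) = 0, sin(270) = -1
x' = 8*0 - 12*(-1) = 12
y' = 8*(-1) + 12*0 = -8

(12, -8)


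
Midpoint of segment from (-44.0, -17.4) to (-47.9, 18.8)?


Mx = (-44.0 - 47.9)/2 = -91.9/2 = -45.9500
My = (-17.4 + 18.8)/2 = 1.4/2 = 0.7000

(-45.9500, 0.7000)


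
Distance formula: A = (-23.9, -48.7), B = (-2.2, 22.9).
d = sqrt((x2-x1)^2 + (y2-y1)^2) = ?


dx = -2.2 + 23.9 = 21.7
dy = 22.9 + 48.7 = 71.6
d = sqrt(470.89 + 5126.56) = sqrt(5597.45) = 74.8161

74.8161


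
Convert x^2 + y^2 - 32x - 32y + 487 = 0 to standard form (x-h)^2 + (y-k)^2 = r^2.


h = -D/2 = 32/2 = 16
k = -E/2 = 32/2 = 16
r^2 = h^2 + k^2 - F = 256 + 256 - 487 = 25
r = 5

Center (16, 16), radius = 5


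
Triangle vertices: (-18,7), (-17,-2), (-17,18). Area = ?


-18*(-2-18) = 360
-17*(18-7) = -187
-17*(7+ 2) = -153
sum = 20
Area = |20|/2 = 10.0000

10.0000 sq units


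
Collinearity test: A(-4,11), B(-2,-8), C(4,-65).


-4*(-8+ 65) - 2*(-65-11) + 4*(11+ 8)
= -228 + 152 + 76 = 0

Yes, collinear (determinant = 0)


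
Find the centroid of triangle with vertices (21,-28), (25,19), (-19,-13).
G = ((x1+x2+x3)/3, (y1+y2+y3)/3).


Gx = (21+25- 19)/3 = 27/3 = 9.0000
Gy = (-28+19- 13)/3 = -22/3 = -7.3333

G = (9.0000, -7.3333)


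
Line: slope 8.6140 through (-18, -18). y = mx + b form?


y + 18 = 8.6140(x + 18)
y = 8.6140x - 18 - 8.6140*(-18)
y = 8.6140x + 137.0520

y = 8.6140x + 137.0520


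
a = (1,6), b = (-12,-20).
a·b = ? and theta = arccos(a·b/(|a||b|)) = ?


a·b = 1*(-12) + 6*(-20) = -12 - 120 = -132
|a| = sqrt(1+36) = 6.0828
|b| = sqrt(144+400) = 23.3238
cos(theta) = -132/(sqrt(37)*sqrt(544)) = -132/sqrt(20128) = -0.930408
theta = arccos(-132/sqrt(20128)) = 158.4986 degrees

a·b = -132, theta = 158.4986 deg


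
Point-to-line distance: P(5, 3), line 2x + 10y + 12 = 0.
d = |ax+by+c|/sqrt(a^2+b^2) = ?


|2*5 + 10*3 + 12| = |52| = 52
sqrt(4 + 100) = sqrt(104) = 10.1980
d = 52/sqrt(104) = 5.0990

5.0990


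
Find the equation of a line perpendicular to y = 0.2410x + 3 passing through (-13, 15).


Perpendicular slope = -1/m1 = -1/0.2410 = -4.1494
b2 = y0 - m2*x0 = 15 - 13/0.2410 = 15 - 53.9419 = -38.9419

y = -4.1494x - 38.9419


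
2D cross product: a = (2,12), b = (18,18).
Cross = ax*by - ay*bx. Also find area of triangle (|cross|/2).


cross = 2*18 - 12*18 = 36 - 216 = -180
Triangle area = |-180|/2 = 180/2 = 90.0000

cross = -180, triangle area = 90.0000


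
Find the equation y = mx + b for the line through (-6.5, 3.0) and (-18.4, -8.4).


m = (-11.4)/(-11.9) = 0.9580
b = y1 - m*x1 = 3.0 - (-11.4*(-6.5))/(-11.9) = 3.0 + 6.2269 = 9.2269

y = 0.9580x + 9.2269


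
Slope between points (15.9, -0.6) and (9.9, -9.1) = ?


dy = -9.1 + 0.6 = -8.5
dx = 9.9 - 15.9 = -6.0
m = -8.5/(-6.0) = 1.4167

m = 1.4167


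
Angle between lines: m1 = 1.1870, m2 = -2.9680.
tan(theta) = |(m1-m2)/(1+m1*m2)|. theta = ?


m1-m2 = 4.155
1+m1*m2 = -2.523016
tan(theta) = |4.155/(-2.523016)| = 1.646839
theta = arctan(|4.155/(-2.523016)|) = 58.7329 degrees (acute angle)

58.7329 degrees


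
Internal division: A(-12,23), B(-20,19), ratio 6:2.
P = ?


Px = (6*(-20) + 2*(-12))/8 = -144/8 = -18.0000
Py = (6*19 + 2*23)/8 = 160/8 = 20.0000

P = (-18.0000, 20.0000)


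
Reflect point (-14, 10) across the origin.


Reflection rule for origin: (-x, -y)
(-14, 10) -> (14, -10)

(14, -10)


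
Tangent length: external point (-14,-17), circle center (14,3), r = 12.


d = sqrt((-14-14)^2 + (-17-3)^2) = sqrt(784+400) = 34.4093
L = sqrt(1184.0000 - 144) = sqrt(1040.0000) = 32.2490

32.2490


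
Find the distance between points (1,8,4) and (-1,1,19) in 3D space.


dx=-2, dy=-7, dz=15
d = sqrt(4+49+225) = sqrt(278) = 16.6733

16.6733


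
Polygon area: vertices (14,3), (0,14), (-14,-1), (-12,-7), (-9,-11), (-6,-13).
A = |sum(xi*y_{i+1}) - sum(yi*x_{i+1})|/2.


sum(xi*y_{i+1}) = 14*14 + 0*(-1) - 14*(-7) - 12*(-11) - 9*(-13) - 6*3 = 525
sum(yi*x_{i+1}) = 3*0 + 14*(-14) - 1*(-12) - 7*(-9) - 11*(-6) - 13*14 = -237
Area = |525 + 237|/2 = 762/2 = 381.0000

381.0000 sq units


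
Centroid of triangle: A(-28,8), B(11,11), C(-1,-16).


Gx = (-28+11- 1)/3 = -18/3 = -6.0000
Gy = (8+11- 16)/3 = 3/3 = 1.0000

G = (-6.0000, 1.0000)


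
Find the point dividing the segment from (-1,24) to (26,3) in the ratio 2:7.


Px = (2*26 + 7*(-1))/9 = 45/9 = 5.0000
Py = (2*3 + 7*24)/9 = 174/9 = 19.3333

P = (5.0000, 19.3333)


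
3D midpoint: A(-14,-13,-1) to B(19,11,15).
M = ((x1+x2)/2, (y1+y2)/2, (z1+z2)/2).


Mx = (-14+19)/2 = 2.5000
My = (-13+11)/2 = -1.0000
Mz = (-1+15)/2 = 7.0000

M = (2.5000, -1.0000, 7.0000)


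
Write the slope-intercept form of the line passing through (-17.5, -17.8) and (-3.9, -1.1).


m = (16.7)/(13.6) = 1.2279
b = y1 - m*x1 = -17.8 - (16.7*(-17.5))/(13.6) = -17.8 + 21.4890 = 3.6890

y = 1.2279x + 3.6890


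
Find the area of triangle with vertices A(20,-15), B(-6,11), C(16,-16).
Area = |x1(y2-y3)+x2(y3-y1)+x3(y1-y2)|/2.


20*(11+ 16) = 540
-6*(-16+ 15) = 6
16*(-15-11) = -416
sum = 130
Area = |130|/2 = 65.0000

65.0000 sq units


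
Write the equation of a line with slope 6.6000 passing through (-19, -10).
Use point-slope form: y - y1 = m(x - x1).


y + 10 = 6.6000(x + 19)
y = 6.6000x - 10 - 6.6000*(-19)
y = 6.6000x + 115.4000

y = 6.6000x + 115.4000


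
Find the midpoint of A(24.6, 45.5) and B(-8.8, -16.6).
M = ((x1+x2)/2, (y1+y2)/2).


Mx = (24.6 - 8.8)/2 = 15.8/2 = 7.9000
My = (45.5 - 16.6)/2 = 28.9/2 = 14.4500

(7.9000, 14.4500)


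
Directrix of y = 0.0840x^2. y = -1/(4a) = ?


a = 0.0840
1/(4a) = 2.9762
directrix: y = -2.9762 = -2.9762

y = -2.9762


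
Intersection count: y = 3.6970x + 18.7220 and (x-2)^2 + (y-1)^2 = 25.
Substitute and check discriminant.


Substitute y = 3.6970x + 18.7220: (x-2)^2 + (3.6970x+18.7220-1)^2 = 25
Expand to Ax^2 + Bx + C = 0, where b-k = 17.722
A = 1+m^2 = 14.667809
B = 2(m(b-k) - h) = 2(3.6970*17.722 - 2) = 127.036468
C = h^2 + (b-k)^2 - r^2 = 4 + 314.069284 - 25 = 293.069284
disc = B^2-4AC = 16138.2642 - 17194.7371 = -1056.4729
disc < 0

0 intersection points


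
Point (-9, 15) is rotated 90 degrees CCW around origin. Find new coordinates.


cos(90) = 0, sin(90) = 1
x' = -9*0 - 15*1 = -15
y' = -9*1 + 15*0 = -9

(-15, -9)


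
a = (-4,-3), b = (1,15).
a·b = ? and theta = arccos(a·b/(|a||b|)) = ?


a·b = -4*1 - 3*15 = -4 - 45 = -49
|a| = sqrt(16+9) = 5.0000
|b| = sqrt(1+225) = 15.0333
cos(theta) = -49/(sqrt(25)*sqrt(226)) = -49/sqrt(5650) = -0.651886
theta = arccos(-49/sqrt(5650)) = 130.6840 degrees

a·b = -49, theta = 130.6840 deg


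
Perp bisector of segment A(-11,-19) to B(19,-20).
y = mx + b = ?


Midpoint = (4, -19.5)
Slope of AB = dy/dx = -1/30 = -0.0333
Perp slope = -dx/dy = 30/1 = 30.0000
b = My - (perp slope)*Mx = -19.5 + (30*4)/(-1) = -19.5 - 120.0000 = -139.5000

y = 30.0000x - 139.5000


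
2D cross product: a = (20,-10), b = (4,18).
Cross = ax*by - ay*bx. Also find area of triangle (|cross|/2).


cross = 20*18 + 10*4 = 360 + 40 = 400
Triangle area = |400|/2 = 400/2 = 200.0000

cross = 400, triangle area = 200.0000


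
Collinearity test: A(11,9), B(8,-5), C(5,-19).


11*(-5+ 19) + 8*(-19-9) + 5*(9+ 5)
= 154 - 224 + 70 = 0

Yes, collinear (determinant = 0)


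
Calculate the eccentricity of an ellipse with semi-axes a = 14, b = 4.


c = sqrt(196-16) = sqrt(180) = 13.4164
e = c/a = sqrt(180)/14 = 0.9583

e = 0.9583


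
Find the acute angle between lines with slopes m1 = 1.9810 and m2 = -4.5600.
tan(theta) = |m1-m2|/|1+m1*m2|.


m1-m2 = 6.541
1+m1*m2 = -8.03336
tan(theta) = |6.541/(-8.03336)| = 0.814230
theta = arctan(|6.541/(-8.03336)|) = 39.1535 degrees (acute angle)

39.1535 degrees


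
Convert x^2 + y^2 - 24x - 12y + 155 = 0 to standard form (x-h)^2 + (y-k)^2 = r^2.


h = -D/2 = 24/2 = 12
k = -E/2 = 12/2 = 6
r^2 = h^2 + k^2 - F = 144 + 36 - 155 = 25
r = 5

Center (12, 6), radius = 5


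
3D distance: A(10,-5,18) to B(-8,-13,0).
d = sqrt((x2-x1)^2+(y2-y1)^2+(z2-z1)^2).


dx=-18, dy=-8, dz=-18
d = sqrt(324+64+324) = sqrt(712) = 26.6833

26.6833


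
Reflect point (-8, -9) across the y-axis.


Reflection rule for y-axis: (-x, y)
(-8, -9) -> (8, -9)

(8, -9)


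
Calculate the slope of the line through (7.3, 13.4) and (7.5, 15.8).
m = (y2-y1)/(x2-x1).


dy = 15.8 - 13.4 = 2.4
dx = 7.5 - 7.3 = 0.2
m = 2.4/0.2 = 12.0000

m = 12.0000


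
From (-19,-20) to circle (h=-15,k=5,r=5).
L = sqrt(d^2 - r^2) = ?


d = sqrt((-19+ 15)^2 + (-20-5)^2) = sqrt(16+625) = 25.3180
L = sqrt(641.0000 - 25) = sqrt(616.0000) = 24.8193

24.8193


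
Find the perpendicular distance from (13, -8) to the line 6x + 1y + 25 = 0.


|6*13 + 1*(-8) + 25| = |95| = 95
sqrt(36 + 1) = sqrt(37) = 6.0828
d = 95/sqrt(37) = 15.6179

15.6179


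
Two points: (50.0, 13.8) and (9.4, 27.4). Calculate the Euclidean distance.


dx = 9.4 - 50.0 = -40.6
dy = 27.4 - 13.8 = 13.6
d = sqrt(1648.36 + 184.96) = sqrt(1833.32) = 42.8173

42.8173


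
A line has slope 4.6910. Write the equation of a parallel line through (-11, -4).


Parallel lines have equal slopes.
m2 = 4.6910
b2 = -4 - 4.6910*(-11) = 47.6010

y = 4.6910x + 47.6010


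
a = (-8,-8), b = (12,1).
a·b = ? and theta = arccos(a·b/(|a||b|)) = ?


a·b = -8*12 - 8*1 = -96 - 8 = -104
|a| = sqrt(64+64) = 11.3137
|b| = sqrt(144+1) = 12.0416
cos(theta) = -104/(sqrt(128)*sqrt(145)) = -104/sqrt(18560) = -0.763386
theta = arccos(-104/sqrt(18560)) = 139.7636 degrees

a·b = -104, theta = 139.7636 deg


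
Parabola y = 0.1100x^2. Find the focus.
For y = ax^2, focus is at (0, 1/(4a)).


a = 0.1100
4a = 0.4400
focus = (0, 1/0.4400) = (0, 2.2727)

Focus = (0, 2.2727)


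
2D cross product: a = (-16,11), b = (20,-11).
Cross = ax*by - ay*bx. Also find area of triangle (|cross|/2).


cross = -16*(-11) - 11*20 = 176 - 220 = -44
Triangle area = |-44|/2 = 44/2 = 22.0000

cross = -44, triangle area = 22.0000


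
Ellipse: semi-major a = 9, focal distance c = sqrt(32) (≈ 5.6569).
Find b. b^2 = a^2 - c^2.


b^2 = 9^2 - (sqrt(32))^2 = 81 - 32 = 49
b = sqrt(49) = 7

b = 7


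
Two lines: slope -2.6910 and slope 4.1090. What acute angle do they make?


m1-m2 = -6.8
1+m1*m2 = -10.057319
tan(theta) = |-6.8/(-10.057319)| = 0.676125
theta = arctan(|-6.8/(-10.057319)|) = 34.0636 degrees (acute angle)

34.0636 degrees


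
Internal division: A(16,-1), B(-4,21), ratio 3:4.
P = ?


Px = (3*(-4) + 4*16)/7 = 52/7 = 7.4286
Py = (3*21 + 4*(-1))/7 = 59/7 = 8.4286

P = (7.4286, 8.4286)


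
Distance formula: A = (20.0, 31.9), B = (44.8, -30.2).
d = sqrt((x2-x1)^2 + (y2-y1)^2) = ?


dx = 44.8 - 20.0 = 24.8
dy = -30.2 - 31.9 = -62.1
d = sqrt(615.04 + 3856.41) = sqrt(4471.45) = 66.8689

66.8689


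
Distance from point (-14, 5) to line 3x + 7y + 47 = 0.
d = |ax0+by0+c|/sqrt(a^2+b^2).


|3*(-14) + 7*5 + 47| = |40| = 40
sqrt(9 + 49) = sqrt(58) = 7.6158
d = 40/sqrt(58) = 5.2523

5.2523


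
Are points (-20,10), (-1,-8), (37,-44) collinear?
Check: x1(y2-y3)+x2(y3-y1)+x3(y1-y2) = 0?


-20*(-8+ 44) - 1*(-44-10) + 37*(10+ 8)
= -720 + 54 + 666 = 0

Yes, collinear (determinant = 0)


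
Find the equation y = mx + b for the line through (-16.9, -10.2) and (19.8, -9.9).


m = (0.3)/(36.7) = 0.0082
b = y1 - m*x1 = -10.2 - (0.3*(-16.9))/(36.7) = -10.2 + 0.1381 = -10.0619

y = 0.0082x - 10.0619


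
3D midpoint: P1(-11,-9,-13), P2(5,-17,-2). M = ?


Mx = (-11+5)/2 = -3.0000
My = (-9- 17)/2 = -13.0000
Mz = (-13- 2)/2 = -7.5000

M = (-3.0000, -13.0000, -7.5000)


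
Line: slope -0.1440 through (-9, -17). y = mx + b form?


y + 17 = -0.1440(x + 9)
y = -0.1440x - 17 + 0.1440*(-9)
y = -0.1440x - 18.2960

y = -0.1440x - 18.2960


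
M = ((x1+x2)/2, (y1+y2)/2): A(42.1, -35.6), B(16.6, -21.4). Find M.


Mx = (42.1 + 16.6)/2 = 58.7/2 = 29.3500
My = (-35.6 - 21.4)/2 = -57.0/2 = -28.5000

(29.3500, -28.5000)


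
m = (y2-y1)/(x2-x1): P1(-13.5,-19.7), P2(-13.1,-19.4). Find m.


dy = -19.4 + 19.7 = 0.3
dx = -13.1 + 13.5 = 0.4
m = 0.3/0.4 = 0.7500

m = 0.7500


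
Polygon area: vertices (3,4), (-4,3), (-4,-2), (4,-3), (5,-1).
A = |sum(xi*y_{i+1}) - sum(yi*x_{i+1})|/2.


sum(xi*y_{i+1}) = 3*3 - 4*(-2) - 4*(-3) + 4*(-1) + 5*4 = 45
sum(yi*x_{i+1}) = 4*(-4) + 3*(-4) - 2*4 - 3*5 - 1*3 = -54
Area = |45 + 54|/2 = 99/2 = 49.5000

49.5000 sq units


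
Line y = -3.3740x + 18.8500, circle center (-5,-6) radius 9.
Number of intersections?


Substitute y = -3.3740x + 18.8500: (x+ 5)^2 + (-3.3740x+18.8500+ 6)^2 = 81
Expand to Ax^2 + Bx + C = 0, where b-k = 24.85
A = 1+m^2 = 12.383876
B = 2(m(b-k) - h) = 2(-3.3740*24.85 + 5) = -157.6878
C = h^2 + (b-k)^2 - r^2 = 25 + 617.5225 - 81 = 561.5225
disc = B^2-4AC = 24865.4423 - 27815.3000 = -2949.8577
disc < 0

0 intersection points


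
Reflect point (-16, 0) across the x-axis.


Reflection rule for x-axis: (x, -y)
(-16, 0) -> (-16, 0)

(-16, 0)


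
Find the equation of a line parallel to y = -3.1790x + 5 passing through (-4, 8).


Parallel lines have equal slopes.
m2 = -3.1790
b2 = 8 + 3.1790*(-4) = -4.7160

y = -3.1790x - 4.7160


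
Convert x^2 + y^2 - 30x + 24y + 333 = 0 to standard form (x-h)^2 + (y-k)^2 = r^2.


h = -D/2 = 30/2 = 15
k = -E/2 = -24/2 = -12
r^2 = h^2 + k^2 - F = 225 + 144 - 333 = 36
r = 6

Center (15, -12), radius = 6


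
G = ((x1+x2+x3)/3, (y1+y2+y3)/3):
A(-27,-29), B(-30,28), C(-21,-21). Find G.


Gx = (-27- 30- 21)/3 = -78/3 = -26.0000
Gy = (-29+28- 21)/3 = -22/3 = -7.3333

G = (-26.0000, -7.3333)


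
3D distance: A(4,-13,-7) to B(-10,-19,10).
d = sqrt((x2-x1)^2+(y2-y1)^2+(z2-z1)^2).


dx=-14, dy=-6, dz=17
d = sqrt(196+36+289) = sqrt(521) = 22.8254

22.8254


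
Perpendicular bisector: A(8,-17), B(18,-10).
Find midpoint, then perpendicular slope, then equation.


Midpoint = (13, -13.5)
Slope of AB = dy/dx = 7/10 = 0.7000
Perp slope = -dx/dy = -10/7 = -1.4286
b = My - (perp slope)*Mx = -13.5 + (10*13)/7 = -13.5 + 18.5714 = 5.0714

y = -1.4286x + 5.0714


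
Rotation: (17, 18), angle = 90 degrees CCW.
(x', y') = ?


cos(90) = 0, sin(90) = 1
x' = 17*0 - 18*1 = -18
y' = 17*1 + 18*0 = 17

(-18, 17)


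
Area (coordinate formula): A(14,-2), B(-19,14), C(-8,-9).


14*(14+ 9) = 322
-19*(-9+ 2) = 133
-8*(-2-14) = 128
sum = 583
Area = |583|/2 = 291.5000

291.5000 sq units


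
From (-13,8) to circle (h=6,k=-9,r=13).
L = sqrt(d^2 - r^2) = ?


d = sqrt((-13-6)^2 + (8+ 9)^2) = sqrt(361+289) = 25.4951
L = sqrt(650.0000 - 169) = sqrt(481.0000) = 21.9317

21.9317


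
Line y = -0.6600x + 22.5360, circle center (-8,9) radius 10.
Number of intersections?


Substitute y = -0.6600x + 22.5360: (x+ 8)^2 + (-0.6600x+22.5360-9)^2 = 100
Expand to Ax^2 + Bx + C = 0, where b-k = 13.536
A = 1+m^2 = 1.4356
B = 2(m(b-k) - h) = 2(-0.6600*13.536 + 8) = -1.86752
C = h^2 + (b-k)^2 - r^2 = 64 + 183.223296 - 100 = 147.223296
disc = B^2-4AC = 3.4876 - 845.4151 = -841.9275
disc < 0

0 intersection points


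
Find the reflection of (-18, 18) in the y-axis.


Reflection rule for y-axis: (-x, y)
(-18, 18) -> (18, 18)

(18, 18)


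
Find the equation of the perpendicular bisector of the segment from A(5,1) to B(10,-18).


Midpoint = (7.5, -8.5)
Slope of AB = dy/dx = -19/5 = -3.8000
Perp slope = -dx/dy = 5/19 = 0.2632
b = My - (perp slope)*Mx = -8.5 + (5*7.5)/(-19) = -8.5 - 1.9737 = -10.4737

y = 0.2632x - 10.4737


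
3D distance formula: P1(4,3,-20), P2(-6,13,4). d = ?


dx=-10, dy=10, dz=24
d = sqrt(100+100+576) = sqrt(776) = 27.8568

27.8568


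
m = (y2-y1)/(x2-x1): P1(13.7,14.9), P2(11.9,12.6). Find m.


dy = 12.6 - 14.9 = -2.3
dx = 11.9 - 13.7 = -1.8
m = -2.3/(-1.8) = 1.2778

m = 1.2778


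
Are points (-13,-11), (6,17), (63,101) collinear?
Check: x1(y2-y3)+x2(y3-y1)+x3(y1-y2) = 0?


-13*(17-101) + 6*(101+ 11) + 63*(-11-17)
= 1092 + 672 - 1764 = 0

Yes, collinear (determinant = 0)


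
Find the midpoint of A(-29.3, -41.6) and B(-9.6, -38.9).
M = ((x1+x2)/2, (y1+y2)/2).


Mx = (-29.3 - 9.6)/2 = -38.9/2 = -19.4500
My = (-41.6 - 38.9)/2 = -80.5/2 = -40.2500

(-19.4500, -40.2500)


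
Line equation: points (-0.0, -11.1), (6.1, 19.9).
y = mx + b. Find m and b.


m = (31.0)/(6.1) = 5.0820
b = y1 - m*x1 = -11.1 - (31.0*(-0.0))/(6.1) = -11.1 - 0 = -11.1000

y = 5.0820x - 11.1000


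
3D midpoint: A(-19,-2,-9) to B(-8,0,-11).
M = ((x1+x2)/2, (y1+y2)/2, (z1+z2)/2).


Mx = (-19- 8)/2 = -13.5000
My = (-2+0)/2 = -1.0000
Mz = (-9- 11)/2 = -10.0000

M = (-13.5000, -1.0000, -10.0000)


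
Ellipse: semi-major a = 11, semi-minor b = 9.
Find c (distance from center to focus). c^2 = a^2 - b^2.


c^2 = 11^2 - 9^2 = 121 - 81 = 40
c = sqrt(40) = 6.3246

c = 6.3246


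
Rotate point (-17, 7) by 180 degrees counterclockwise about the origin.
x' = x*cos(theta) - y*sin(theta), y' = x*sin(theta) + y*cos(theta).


cos(180) = -1, sin(180) = 0
x' = -17*(-1) - 7*0 = 17
y' = -17*0 + 7*(-1) = -7

(17, -7)


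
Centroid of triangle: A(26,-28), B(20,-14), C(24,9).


Gx = (26+20+24)/3 = 70/3 = 23.3333
Gy = (-28- 14+9)/3 = -33/3 = -11.0000

G = (23.3333, -11.0000)


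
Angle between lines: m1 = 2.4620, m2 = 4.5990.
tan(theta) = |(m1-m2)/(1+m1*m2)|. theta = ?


m1-m2 = -2.137
1+m1*m2 = 12.322738
tan(theta) = |-2.137/12.322738| = 0.173419
theta = arctan(|-2.137/12.322738|) = 9.8383 degrees (acute angle)

9.8383 degrees


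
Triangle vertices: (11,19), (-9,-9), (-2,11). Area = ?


11*(-9-11) = -220
-9*(11-19) = 72
-2*(19+ 9) = -56
sum = -204
Area = |-204|/2 = 102.0000

102.0000 sq units


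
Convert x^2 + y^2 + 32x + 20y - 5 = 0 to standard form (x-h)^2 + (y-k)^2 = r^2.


h = -D/2 = -32/2 = -16
k = -E/2 = -20/2 = -10
r^2 = h^2 + k^2 - F = 256 + 100 + 5 = 361
r = 19

Center (-16, -10), radius = 19


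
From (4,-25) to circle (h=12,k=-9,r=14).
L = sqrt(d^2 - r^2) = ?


d = sqrt((4-12)^2 + (-25+ 9)^2) = sqrt(64+256) = 17.8885
L = sqrt(320.0000 - 196) = sqrt(124.0000) = 11.1355

11.1355


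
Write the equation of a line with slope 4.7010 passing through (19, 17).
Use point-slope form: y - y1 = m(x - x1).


y - 17 = 4.7010(x - 19)
y = 4.7010x + 17 - 4.7010*19
y = 4.7010x - 72.3190

y = 4.7010x - 72.3190


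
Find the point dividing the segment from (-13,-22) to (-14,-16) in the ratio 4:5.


Px = (4*(-14) + 5*(-13))/9 = -121/9 = -13.4444
Py = (4*(-16) + 5*(-22))/9 = -174/9 = -19.3333

P = (-13.4444, -19.3333)


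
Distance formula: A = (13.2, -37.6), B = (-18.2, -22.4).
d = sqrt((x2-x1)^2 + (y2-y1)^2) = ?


dx = -18.2 - 13.2 = -31.4
dy = -22.4 + 37.6 = 15.2
d = sqrt(985.96 + 231.04) = sqrt(1217.0) = 34.8855

34.8855


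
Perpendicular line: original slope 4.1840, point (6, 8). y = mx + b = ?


Perpendicular slope = -1/m1 = -1/4.1840 = -0.2390
b2 = y0 - m2*x0 = 8 + 6/4.1840 = 8 + 1.4340 = 9.4340

y = -0.2390x + 9.4340


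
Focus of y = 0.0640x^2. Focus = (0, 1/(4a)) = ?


a = 0.0640
4a = 0.2560
focus = (0, 1/0.2560) = (0, 3.9062)

Focus = (0, 3.9062)


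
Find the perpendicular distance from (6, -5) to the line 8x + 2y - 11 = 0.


|8*6 + 2*(-5) - 11| = |27| = 27
sqrt(64 + 4) = sqrt(68) = 8.2462
d = 27/sqrt(68) = 3.2742

3.2742


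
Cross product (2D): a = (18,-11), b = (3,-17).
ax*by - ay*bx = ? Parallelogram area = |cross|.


cross = 18*(-17) + 11*3 = -306 + 33 = -273
Parallelogram area = |-273| = 273

cross = -273, parallelogram area = 273


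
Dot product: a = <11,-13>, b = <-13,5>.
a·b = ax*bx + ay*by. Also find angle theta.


a·b = 11*(-13) - 13*5 = -143 - 65 = -208
|a| = sqrt(121+169) = 17.0294
|b| = sqrt(169+25) = 13.9284
cos(theta) = -208/(sqrt(290)*sqrt(194)) = -208/sqrt(56260) = -0.876927
theta = arccos(-208/sqrt(56260)) = 151.2739 degrees

a·b = -208, theta = 151.2739 deg


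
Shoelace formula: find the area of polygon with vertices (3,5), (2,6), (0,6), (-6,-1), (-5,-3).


sum(xi*y_{i+1}) = 3*6 + 2*6 + 0*(-1) - 6*(-3) - 5*5 = 23
sum(yi*x_{i+1}) = 5*2 + 6*0 + 6*(-6) - 1*(-5) - 3*3 = -30
Area = |23 + 30|/2 = 53/2 = 26.5000

26.5000 sq units


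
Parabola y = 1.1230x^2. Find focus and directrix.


a = 1.1230
1/(4a) = 0.2226
Focus = (0, 0.2226)
Directrix: y = -0.2226

Focus = (0, 0.2226), Directrix: y = -0.2226


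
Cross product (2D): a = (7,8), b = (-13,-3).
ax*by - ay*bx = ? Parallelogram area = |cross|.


cross = 7*(-3) - 8*(-13) = -21 + 104 = 83
Parallelogram area = |83| = 83

cross = 83, parallelogram area = 83


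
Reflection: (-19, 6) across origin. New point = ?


Reflection rule for origin: (-x, -y)
(-19, 6) -> (19, -6)

(19, -6)


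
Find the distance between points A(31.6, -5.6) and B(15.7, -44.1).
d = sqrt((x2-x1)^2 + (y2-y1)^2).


dx = 15.7 - 31.6 = -15.9
dy = -44.1 + 5.6 = -38.5
d = sqrt(252.81 + 1482.25) = sqrt(1735.06) = 41.6541

41.6541


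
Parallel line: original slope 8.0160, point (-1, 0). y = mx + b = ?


Parallel lines have equal slopes.
m2 = 8.0160
b2 = 0 - 8.0160*(-1) = 8.0160

y = 8.0160x + 8.0160


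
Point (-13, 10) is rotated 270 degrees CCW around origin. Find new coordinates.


cos(270) = 0, sin(270) = -1
x' = -13*0 - 10*(-1) = 10
y' = -13*(-1) + 10*0 = 13

(10, 13)


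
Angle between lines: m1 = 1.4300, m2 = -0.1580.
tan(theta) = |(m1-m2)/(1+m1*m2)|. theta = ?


m1-m2 = 1.588
1+m1*m2 = 0.77406
tan(theta) = |1.588/0.77406| = 2.051521
theta = arctan(|1.588/0.77406|) = 64.0134 degrees (acute angle)

64.0134 degrees


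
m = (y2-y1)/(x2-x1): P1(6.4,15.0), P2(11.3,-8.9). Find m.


dy = -8.9 - 15.0 = -23.9
dx = 11.3 - 6.4 = 4.9
m = -23.9/4.9 = -4.8776

m = -4.8776


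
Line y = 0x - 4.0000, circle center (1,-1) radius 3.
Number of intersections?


Substitute y = 0x - 4.0000: (x-1)^2 + (0x- 4.0000+ 1)^2 = 9
Expand to Ax^2 + Bx + C = 0, where b-k = -3
A = 1+m^2 = 1
B = 2(m(b-k) - h) = 2(0*(-3) - 1) = -2
C = h^2 + (b-k)^2 - r^2 = 1 + 9 - 9 = 1
disc = B^2-4AC = 4.0000 - 4.0000 = 0
disc = 0

1 intersection point (tangent)


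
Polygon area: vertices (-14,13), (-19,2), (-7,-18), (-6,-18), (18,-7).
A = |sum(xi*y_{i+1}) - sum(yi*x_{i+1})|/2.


sum(xi*y_{i+1}) = -14*2 - 19*(-18) - 7*(-18) - 6*(-7) + 18*13 = 716
sum(yi*x_{i+1}) = 13*(-19) + 2*(-7) - 18*(-6) - 18*18 - 7*(-14) = -379
Area = |716 + 379|/2 = 1095/2 = 547.5000

547.5000 sq units


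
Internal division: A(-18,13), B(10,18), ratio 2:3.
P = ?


Px = (2*10 + 3*(-18))/5 = -34/5 = -6.8000
Py = (2*18 + 3*13)/5 = 75/5 = 15.0000

P = (-6.8000, 15.0000)


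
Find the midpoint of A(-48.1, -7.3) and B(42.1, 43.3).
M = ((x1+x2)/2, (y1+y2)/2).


Mx = (-48.1 + 42.1)/2 = -6.0/2 = -3.0000
My = (-7.3 + 43.3)/2 = 36.0/2 = 18.0000

(-3.0000, 18.0000)


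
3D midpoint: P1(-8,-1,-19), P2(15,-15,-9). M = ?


Mx = (-8+15)/2 = 3.5000
My = (-1- 15)/2 = -8.0000
Mz = (-19- 9)/2 = -14.0000

M = (3.5000, -8.0000, -14.0000)


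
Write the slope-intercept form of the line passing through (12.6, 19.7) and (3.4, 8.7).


m = (-11.0)/(-9.2) = 1.1957
b = y1 - m*x1 = 19.7 - (-11.0*12.6)/(-9.2) = 19.7 - 15.0652 = 4.6348

y = 1.1957x + 4.6348


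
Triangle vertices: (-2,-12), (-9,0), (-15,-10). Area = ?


-2*(0+ 10) = -20
-9*(-10+ 12) = -18
-15*(-12-0) = 180
sum = 142
Area = |142|/2 = 71.0000

71.0000 sq units


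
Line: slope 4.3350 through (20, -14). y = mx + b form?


y + 14 = 4.3350(x - 20)
y = 4.3350x - 14 - 4.3350*20
y = 4.3350x - 100.7000

y = 4.3350x - 100.7000


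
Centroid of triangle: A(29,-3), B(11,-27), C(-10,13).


Gx = (29+11- 10)/3 = 30/3 = 10.0000
Gy = (-3- 27+13)/3 = -17/3 = -5.6667

G = (10.0000, -5.6667)


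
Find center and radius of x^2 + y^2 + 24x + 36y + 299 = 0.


h = -D/2 = -24/2 = -12
k = -E/2 = -36/2 = -18
r^2 = h^2 + k^2 - F = 144 + 324 - 299 = 169
r = 13

Center (-12, -18), radius = 13


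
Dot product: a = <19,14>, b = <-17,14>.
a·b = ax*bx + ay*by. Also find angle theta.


a·b = 19*(-17) + 14*14 = -323 + 196 = -127
|a| = sqrt(361+196) = 23.6008
|b| = sqrt(289+196) = 22.0227
cos(theta) = -127/(sqrt(557)*sqrt(485)) = -127/sqrt(270145) = -0.244346
theta = arccos(-127/sqrt(270145)) = 104.1432 degrees

a·b = -127, theta = 104.1432 deg


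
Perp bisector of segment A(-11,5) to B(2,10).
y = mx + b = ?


Midpoint = (-4.5, 7.5)
Slope of AB = dy/dx = 5/13 = 0.3846
Perp slope = -dx/dy = -13/5 = -2.6000
b = My - (perp slope)*Mx = 7.5 + (13*(-4.5))/5 = 7.5 - 11.7000 = -4.2000

y = -2.6000x - 4.2000


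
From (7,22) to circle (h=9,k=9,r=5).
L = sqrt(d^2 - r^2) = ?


d = sqrt((7-9)^2 + (22-9)^2) = sqrt(4+169) = 13.1529
L = sqrt(173.0000 - 25) = sqrt(148.0000) = 12.1655

12.1655


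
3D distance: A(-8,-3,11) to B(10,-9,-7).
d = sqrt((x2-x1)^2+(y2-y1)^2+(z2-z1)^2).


dx=18, dy=-6, dz=-18
d = sqrt(324+36+324) = sqrt(684) = 26.1534

26.1534


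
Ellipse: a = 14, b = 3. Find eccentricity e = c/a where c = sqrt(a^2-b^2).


c = sqrt(196-9) = sqrt(187) = 13.6748
e = c/a = sqrt(187)/14 = 0.9768

e = 0.9768


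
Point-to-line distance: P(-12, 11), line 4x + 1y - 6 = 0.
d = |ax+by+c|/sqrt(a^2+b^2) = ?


|4*(-12) + 1*11 - 6| = |-43| = 43
sqrt(16 + 1) = sqrt(17) = 4.1231
d = 43/sqrt(17) = 10.4290

10.4290


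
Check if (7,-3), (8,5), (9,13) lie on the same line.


7*(5-13) + 8*(13+ 3) + 9*(-3-5)
= -56 + 128 - 72 = 0

Yes, collinear (determinant = 0)


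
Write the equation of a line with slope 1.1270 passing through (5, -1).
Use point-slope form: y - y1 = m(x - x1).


y + 1 = 1.1270(x - 5)
y = 1.1270x - 1 - 1.1270*5
y = 1.1270x - 6.6350

y = 1.1270x - 6.6350


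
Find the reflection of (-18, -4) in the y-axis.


Reflection rule for y-axis: (-x, y)
(-18, -4) -> (18, -4)

(18, -4)


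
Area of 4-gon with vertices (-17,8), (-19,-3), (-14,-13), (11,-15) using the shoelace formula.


sum(xi*y_{i+1}) = -17*(-3) - 19*(-13) - 14*(-15) + 11*8 = 596
sum(yi*x_{i+1}) = 8*(-19) - 3*(-14) - 13*11 - 15*(-17) = 2
Area = |596 - 2|/2 = 594/2 = 297.0000

297.0000 sq units


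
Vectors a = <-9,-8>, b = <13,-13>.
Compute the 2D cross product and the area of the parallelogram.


cross = -9*(-13) + 8*13 = 117 + 104 = 221
Parallelogram area = |221| = 221

cross = 221, parallelogram area = 221


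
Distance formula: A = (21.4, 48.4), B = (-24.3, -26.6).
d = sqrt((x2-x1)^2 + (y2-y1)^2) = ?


dx = -24.3 - 21.4 = -45.7
dy = -26.6 - 48.4 = -75.0
d = sqrt(2088.49 + 5625.0) = sqrt(7713.49) = 87.8265

87.8265


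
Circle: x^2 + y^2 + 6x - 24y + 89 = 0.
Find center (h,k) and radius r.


h = -D/2 = -6/2 = -3
k = -E/2 = 24/2 = 12
r^2 = h^2 + k^2 - F = 9 + 144 - 89 = 64
r = 8

Center (-3, 12), radius = 8


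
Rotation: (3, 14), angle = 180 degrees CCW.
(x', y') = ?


cos(180) = -1, sin(180) = 0
x' = 3*(-1) - 14*0 = -3
y' = 3*0 + 14*(-1) = -14

(-3, -14)


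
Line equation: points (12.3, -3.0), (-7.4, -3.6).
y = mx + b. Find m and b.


m = (-0.6)/(-19.7) = 0.0305
b = y1 - m*x1 = -3.0 - (-0.6*12.3)/(-19.7) = -3.0 - 0.3746 = -3.3746

y = 0.0305x - 3.3746


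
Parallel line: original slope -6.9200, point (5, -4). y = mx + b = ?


Parallel lines have equal slopes.
m2 = -6.9200
b2 = -4 + 6.9200*5 = 30.6000

y = -6.9200x + 30.6000


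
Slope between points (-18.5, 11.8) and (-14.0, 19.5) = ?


dy = 19.5 - 11.8 = 7.7
dx = -14.0 + 18.5 = 4.5
m = 7.7/4.5 = 1.7111

m = 1.7111


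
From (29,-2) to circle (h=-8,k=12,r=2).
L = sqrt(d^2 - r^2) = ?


d = sqrt((29+ 8)^2 + (-2-12)^2) = sqrt(1369+196) = 39.5601
L = sqrt(1565.0000 - 4) = sqrt(1561.0000) = 39.5095

39.5095


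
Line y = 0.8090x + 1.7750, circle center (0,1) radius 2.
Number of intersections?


Substitute y = 0.8090x + 1.7750: (x-0)^2 + (0.8090x+1.7750-1)^2 = 4
Expand to Ax^2 + Bx + C = 0, where b-k = 0.775
A = 1+m^2 = 1.654481
B = 2(m(b-k) - h) = 2(0.8090*0.775 - 0) = 1.25395
C = h^2 + (b-k)^2 - r^2 = 0 + 0.600625 - 4 = -3.399375
disc = B^2-4AC = 1.5724 + 22.4968 = 24.0692
disc > 0

2 intersection points
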